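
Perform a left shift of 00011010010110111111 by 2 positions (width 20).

Original: 00011010010110111111 (decimal 107967)
Shift left by 2 positions
Append 2 zeros on the right
Result: 01101001011011111100 (decimal 431868)
Equivalent: 107967 << 2 = 107967 × 2^2 = 431868



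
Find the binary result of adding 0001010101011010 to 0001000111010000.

Add column by column from the right: bit + bit + carry-in; write the sum mod 2, carry 1 when the sum is 2 or 3.
carry:  0010001110100000
        0001010101011010
+       0001000111010000
------------------------
       00010011100101010
(the carry out of the leftmost column, 0, becomes the leading bit)
Decimal check:
  0001010101011010 = 4096 + 1024 + 256 + 64 + 16 + 8 + 2 = 5466
  0001000111010000 = 4096 + 256 + 128 + 64 + 16 = 4560
  5466 + 4560 = 10026, and 00010011100101010 = 8192 + 1024 + 512 + 256 + 32 + 8 + 2 = 10026 ✓



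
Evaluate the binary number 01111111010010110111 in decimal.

Sum of powers of 2 for each 1-bit:
2^0 + 2^1 + 2^2 + 2^4 + 2^5 + 2^7 + 2^10 + 2^12 + 2^13 + 2^14 + 2^15 + 2^16 + 2^17 + 2^18
= 1 + 2 + 4 + 16 + 32 + 128 + 1024 + 4096 + 8192 + 16384 + 32768 + 65536 + 131072 + 262144
= 521399



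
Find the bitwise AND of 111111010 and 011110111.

AND: 1 only when both bits are 1
  111111010
& 011110111
-----------
  011110010
Decimal: 506 & 247 = 242



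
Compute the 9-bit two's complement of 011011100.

Original: 011011100
Step 1 - Invert all bits: 100100011
Step 2 - Add 1: 100100100
Verification: 011011100 + 100100100 = 1000000000; discarding the end carry (carry out of the top bit) leaves the 9-bit value 000000000, as required for x + (-x)



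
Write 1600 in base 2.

Using repeated division by 2:
1600 ÷ 2 = 800 remainder 0
800 ÷ 2 = 400 remainder 0
400 ÷ 2 = 200 remainder 0
200 ÷ 2 = 100 remainder 0
100 ÷ 2 = 50 remainder 0
50 ÷ 2 = 25 remainder 0
25 ÷ 2 = 12 remainder 1
12 ÷ 2 = 6 remainder 0
6 ÷ 2 = 3 remainder 0
3 ÷ 2 = 1 remainder 1
1 ÷ 2 = 0 remainder 1
Reading remainders bottom to top: 11001000000



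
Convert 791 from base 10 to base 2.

Using repeated division by 2:
791 ÷ 2 = 395 remainder 1
395 ÷ 2 = 197 remainder 1
197 ÷ 2 = 98 remainder 1
98 ÷ 2 = 49 remainder 0
49 ÷ 2 = 24 remainder 1
24 ÷ 2 = 12 remainder 0
12 ÷ 2 = 6 remainder 0
6 ÷ 2 = 3 remainder 0
3 ÷ 2 = 1 remainder 1
1 ÷ 2 = 0 remainder 1
Reading remainders bottom to top: 1100010111



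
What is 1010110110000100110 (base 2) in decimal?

Sum of powers of 2 for each 1-bit:
2^1 + 2^2 + 2^5 + 2^10 + 2^11 + 2^13 + 2^14 + 2^16 + 2^18
= 2 + 4 + 32 + 1024 + 2048 + 8192 + 16384 + 65536 + 262144
= 355366



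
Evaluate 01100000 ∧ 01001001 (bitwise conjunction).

AND: 1 only when both bits are 1
  01100000
& 01001001
----------
  01000000
Decimal: 96 & 73 = 64



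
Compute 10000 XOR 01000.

XOR: 1 when bits differ
  10000
^ 01000
-------
  11000
Decimal: 16 ^ 8 = 24



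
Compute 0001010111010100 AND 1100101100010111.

AND: 1 only when both bits are 1
  0001010111010100
& 1100101100010111
------------------
  0000000100010100
Decimal: 5588 & 51991 = 276



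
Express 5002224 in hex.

Using repeated division by 16 (digits 10–15 are A–F):
5002224 ÷ 16 = 312639 remainder 0
312639 ÷ 16 = 19539 remainder 15 (F)
19539 ÷ 16 = 1221 remainder 3
1221 ÷ 16 = 76 remainder 5
76 ÷ 16 = 4 remainder 12 (C)
4 ÷ 16 = 0 remainder 4
Reading remainders bottom to top: 4C53F0



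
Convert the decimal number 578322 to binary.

Using repeated division by 2:
578322 ÷ 2 = 289161 remainder 0
289161 ÷ 2 = 144580 remainder 1
144580 ÷ 2 = 72290 remainder 0
72290 ÷ 2 = 36145 remainder 0
36145 ÷ 2 = 18072 remainder 1
18072 ÷ 2 = 9036 remainder 0
9036 ÷ 2 = 4518 remainder 0
4518 ÷ 2 = 2259 remainder 0
2259 ÷ 2 = 1129 remainder 1
1129 ÷ 2 = 564 remainder 1
564 ÷ 2 = 282 remainder 0
282 ÷ 2 = 141 remainder 0
141 ÷ 2 = 70 remainder 1
70 ÷ 2 = 35 remainder 0
35 ÷ 2 = 17 remainder 1
17 ÷ 2 = 8 remainder 1
8 ÷ 2 = 4 remainder 0
4 ÷ 2 = 2 remainder 0
2 ÷ 2 = 1 remainder 0
1 ÷ 2 = 0 remainder 1
Reading remainders bottom to top: 10001101001100010010



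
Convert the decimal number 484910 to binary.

Using repeated division by 2:
484910 ÷ 2 = 242455 remainder 0
242455 ÷ 2 = 121227 remainder 1
121227 ÷ 2 = 60613 remainder 1
60613 ÷ 2 = 30306 remainder 1
30306 ÷ 2 = 15153 remainder 0
15153 ÷ 2 = 7576 remainder 1
7576 ÷ 2 = 3788 remainder 0
3788 ÷ 2 = 1894 remainder 0
1894 ÷ 2 = 947 remainder 0
947 ÷ 2 = 473 remainder 1
473 ÷ 2 = 236 remainder 1
236 ÷ 2 = 118 remainder 0
118 ÷ 2 = 59 remainder 0
59 ÷ 2 = 29 remainder 1
29 ÷ 2 = 14 remainder 1
14 ÷ 2 = 7 remainder 0
7 ÷ 2 = 3 remainder 1
3 ÷ 2 = 1 remainder 1
1 ÷ 2 = 0 remainder 1
Reading remainders bottom to top: 1110110011000101110



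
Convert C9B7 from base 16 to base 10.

Expand by place value (powers of 16):
Digit values: C = 12, B = 11
C9B7 = 12 × 16^3 + 9 × 16^2 + 11 × 16^1 + 7 × 16^0
= 12 × 4096 + 9 × 256 + 11 × 16 + 7 × 1
= 49152 + 2304 + 176 + 7
= 51639



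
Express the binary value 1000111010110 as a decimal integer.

Sum of powers of 2 for each 1-bit:
2^1 + 2^2 + 2^4 + 2^6 + 2^7 + 2^8 + 2^12
= 2 + 4 + 16 + 64 + 128 + 256 + 4096
= 4566



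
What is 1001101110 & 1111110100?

AND: 1 only when both bits are 1
  1001101110
& 1111110100
------------
  1001100100
Decimal: 622 & 1012 = 612



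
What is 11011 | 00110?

OR: 1 when either bit is 1
  11011
| 00110
-------
  11111
Decimal: 27 | 6 = 31



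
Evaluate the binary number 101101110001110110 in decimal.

Sum of powers of 2 for each 1-bit:
2^1 + 2^2 + 2^4 + 2^5 + 2^6 + 2^10 + 2^11 + 2^12 + 2^14 + 2^15 + 2^17
= 2 + 4 + 16 + 32 + 64 + 1024 + 2048 + 4096 + 16384 + 32768 + 131072
= 187510



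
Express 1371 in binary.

Using repeated division by 2:
1371 ÷ 2 = 685 remainder 1
685 ÷ 2 = 342 remainder 1
342 ÷ 2 = 171 remainder 0
171 ÷ 2 = 85 remainder 1
85 ÷ 2 = 42 remainder 1
42 ÷ 2 = 21 remainder 0
21 ÷ 2 = 10 remainder 1
10 ÷ 2 = 5 remainder 0
5 ÷ 2 = 2 remainder 1
2 ÷ 2 = 1 remainder 0
1 ÷ 2 = 0 remainder 1
Reading remainders bottom to top: 10101011011



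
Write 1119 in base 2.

Using repeated division by 2:
1119 ÷ 2 = 559 remainder 1
559 ÷ 2 = 279 remainder 1
279 ÷ 2 = 139 remainder 1
139 ÷ 2 = 69 remainder 1
69 ÷ 2 = 34 remainder 1
34 ÷ 2 = 17 remainder 0
17 ÷ 2 = 8 remainder 1
8 ÷ 2 = 4 remainder 0
4 ÷ 2 = 2 remainder 0
2 ÷ 2 = 1 remainder 0
1 ÷ 2 = 0 remainder 1
Reading remainders bottom to top: 10001011111



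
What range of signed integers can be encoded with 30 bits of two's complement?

For 30-bit two's complement:
Minimum: -2^29 = -536870912
Maximum: 2^29 - 1 = 536870911



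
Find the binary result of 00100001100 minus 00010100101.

Method 1 - Direct subtraction (column by column from the right: bit − bit − borrow-in; if negative, add 2 and borrow 1 from the next column):
borrow: 00111001110
        00100001100
-       00010100101
-------------------
        00001100111

Method 2 - Add two's complement:
Two's complement of 00010100101: invert → 11101011010, add 1 → 11101011011
  00100001100
+ 11101011011
-------------
 100001100111  (end carry out of the top bit = 1)
Discarding the end carry: 00001100111
Decimal check:
  00100001100 = 256 + 8 + 4 = 268
  00010100101 = 128 + 32 + 4 + 1 = 165
  268 - 165 = 103, and 00001100111 = 64 + 32 + 4 + 2 + 1 = 103 ✓



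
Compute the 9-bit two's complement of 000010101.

Original: 000010101
Step 1 - Invert all bits: 111101010
Step 2 - Add 1: 111101011
Verification: 000010101 + 111101011 = 1000000000; discarding the end carry (carry out of the top bit) leaves the 9-bit value 000000000, as required for x + (-x)



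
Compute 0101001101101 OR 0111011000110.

OR: 1 when either bit is 1
  0101001101101
| 0111011000110
---------------
  0111011101111
Decimal: 2669 | 3782 = 3823



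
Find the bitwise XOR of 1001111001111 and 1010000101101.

XOR: 1 when bits differ
  1001111001111
^ 1010000101101
---------------
  0011111100010
Decimal: 5071 ^ 5165 = 2018



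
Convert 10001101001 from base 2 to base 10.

Sum of powers of 2 for each 1-bit:
2^0 + 2^3 + 2^5 + 2^6 + 2^10
= 1 + 8 + 32 + 64 + 1024
= 1129



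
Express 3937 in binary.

Using repeated division by 2:
3937 ÷ 2 = 1968 remainder 1
1968 ÷ 2 = 984 remainder 0
984 ÷ 2 = 492 remainder 0
492 ÷ 2 = 246 remainder 0
246 ÷ 2 = 123 remainder 0
123 ÷ 2 = 61 remainder 1
61 ÷ 2 = 30 remainder 1
30 ÷ 2 = 15 remainder 0
15 ÷ 2 = 7 remainder 1
7 ÷ 2 = 3 remainder 1
3 ÷ 2 = 1 remainder 1
1 ÷ 2 = 0 remainder 1
Reading remainders bottom to top: 111101100001



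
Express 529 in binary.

Using repeated division by 2:
529 ÷ 2 = 264 remainder 1
264 ÷ 2 = 132 remainder 0
132 ÷ 2 = 66 remainder 0
66 ÷ 2 = 33 remainder 0
33 ÷ 2 = 16 remainder 1
16 ÷ 2 = 8 remainder 0
8 ÷ 2 = 4 remainder 0
4 ÷ 2 = 2 remainder 0
2 ÷ 2 = 1 remainder 0
1 ÷ 2 = 0 remainder 1
Reading remainders bottom to top: 1000010001



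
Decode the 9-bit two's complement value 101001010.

Binary: 101001010
Sign bit: 1 (negative)
Invert: 010110101
Add 1:  010110110
Magnitude: 010110110 = 128 + 32 + 16 + 4 + 2 = 182
Value: -182



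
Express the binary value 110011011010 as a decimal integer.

Sum of powers of 2 for each 1-bit:
2^1 + 2^3 + 2^4 + 2^6 + 2^7 + 2^10 + 2^11
= 2 + 8 + 16 + 64 + 128 + 1024 + 2048
= 3290



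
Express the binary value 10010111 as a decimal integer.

Sum of powers of 2 for each 1-bit:
2^0 + 2^1 + 2^2 + 2^4 + 2^7
= 1 + 2 + 4 + 16 + 128
= 151



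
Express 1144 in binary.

Using repeated division by 2:
1144 ÷ 2 = 572 remainder 0
572 ÷ 2 = 286 remainder 0
286 ÷ 2 = 143 remainder 0
143 ÷ 2 = 71 remainder 1
71 ÷ 2 = 35 remainder 1
35 ÷ 2 = 17 remainder 1
17 ÷ 2 = 8 remainder 1
8 ÷ 2 = 4 remainder 0
4 ÷ 2 = 2 remainder 0
2 ÷ 2 = 1 remainder 0
1 ÷ 2 = 0 remainder 1
Reading remainders bottom to top: 10001111000



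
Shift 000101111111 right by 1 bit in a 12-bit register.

Original: 000101111111 (decimal 383)
Shift right by 1 position
Drop the 1 low bit; fill with zero on the left
Result: 000010111111 (decimal 191)
Equivalent: 383 >> 1 = 383 ÷ 2^1 = 191



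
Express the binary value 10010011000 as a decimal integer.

Sum of powers of 2 for each 1-bit:
2^3 + 2^4 + 2^7 + 2^10
= 8 + 16 + 128 + 1024
= 1176



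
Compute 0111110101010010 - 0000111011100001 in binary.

Method 1 - Direct subtraction (column by column from the right: bit − bit − borrow-in; if negative, add 2 and borrow 1 from the next column):
borrow: 0001110111000010
        0111110101010010
-       0000111011100001
------------------------
        0110111001110001

Method 2 - Add two's complement:
Two's complement of 0000111011100001: invert → 1111000100011110, add 1 → 1111000100011111
  0111110101010010
+ 1111000100011111
------------------
 10110111001110001  (end carry out of the top bit = 1)
Discarding the end carry: 0110111001110001
Decimal check:
  0111110101010010 = 16384 + 8192 + 4096 + 2048 + 1024 + 256 + 64 + 16 + 2 = 32082
  0000111011100001 = 2048 + 1024 + 512 + 128 + 64 + 32 + 1 = 3809
  32082 - 3809 = 28273, and 0110111001110001 = 16384 + 8192 + 2048 + 1024 + 512 + 64 + 32 + 16 + 1 = 28273 ✓



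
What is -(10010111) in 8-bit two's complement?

Original (sign bit 1, negative): 10010111
Step 1 - Invert all bits: 01101000
Step 2 - Add 1: 01101001
Verification: 10010111 + 01101001 = 100000000; discarding the end carry (carry out of the top bit) leaves the 8-bit value 00000000, as required for x + (-x)



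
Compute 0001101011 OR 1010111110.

OR: 1 when either bit is 1
  0001101011
| 1010111110
------------
  1011111111
Decimal: 107 | 702 = 767



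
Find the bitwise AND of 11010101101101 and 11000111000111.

AND: 1 only when both bits are 1
  11010101101101
& 11000111000111
----------------
  11000101000101
Decimal: 13677 & 12743 = 12613



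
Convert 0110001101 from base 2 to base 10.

Sum of powers of 2 for each 1-bit:
2^0 + 2^2 + 2^3 + 2^7 + 2^8
= 1 + 4 + 8 + 128 + 256
= 397



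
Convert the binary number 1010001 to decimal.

Sum of powers of 2 for each 1-bit:
2^0 + 2^4 + 2^6
= 1 + 16 + 64
= 81



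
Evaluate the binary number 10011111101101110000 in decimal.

Sum of powers of 2 for each 1-bit:
2^4 + 2^5 + 2^6 + 2^8 + 2^9 + 2^11 + 2^12 + 2^13 + 2^14 + 2^15 + 2^16 + 2^19
= 16 + 32 + 64 + 256 + 512 + 2048 + 4096 + 8192 + 16384 + 32768 + 65536 + 524288
= 654192



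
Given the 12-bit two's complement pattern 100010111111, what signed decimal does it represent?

Binary: 100010111111
Sign bit: 1 (negative)
Invert: 011101000000
Add 1:  011101000001
Magnitude: 011101000001 = 1024 + 512 + 256 + 64 + 1 = 1857
Value: -1857



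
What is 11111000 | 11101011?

OR: 1 when either bit is 1
  11111000
| 11101011
----------
  11111011
Decimal: 248 | 235 = 251



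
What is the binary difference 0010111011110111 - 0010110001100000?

Method 1 - Direct subtraction (column by column from the right: bit − bit − borrow-in; if negative, add 2 and borrow 1 from the next column):
borrow: 0000000000000000
        0010111011110111
-       0010110001100000
------------------------
        0000001010010111

Method 2 - Add two's complement:
Two's complement of 0010110001100000: invert → 1101001110011111, add 1 → 1101001110100000
  0010111011110111
+ 1101001110100000
------------------
 10000001010010111  (end carry out of the top bit = 1)
Discarding the end carry: 0000001010010111
Decimal check:
  0010111011110111 = 8192 + 2048 + 1024 + 512 + 128 + 64 + 32 + 16 + 4 + 2 + 1 = 12023
  0010110001100000 = 8192 + 2048 + 1024 + 64 + 32 = 11360
  12023 - 11360 = 663, and 0000001010010111 = 512 + 128 + 16 + 4 + 2 + 1 = 663 ✓



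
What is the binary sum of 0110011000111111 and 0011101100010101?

Add column by column from the right: bit + bit + carry-in; write the sum mod 2, carry 1 when the sum is 2 or 3.
carry:  1111110001111110
        0110011000111111
+       0011101100010101
------------------------
       01010000101010100
(the carry out of the leftmost column, 0, becomes the leading bit)
Decimal check:
  0110011000111111 = 16384 + 8192 + 1024 + 512 + 32 + 16 + 8 + 4 + 2 + 1 = 26175
  0011101100010101 = 8192 + 4096 + 2048 + 512 + 256 + 16 + 4 + 1 = 15125
  26175 + 15125 = 41300, and 01010000101010100 = 32768 + 8192 + 256 + 64 + 16 + 4 = 41300 ✓



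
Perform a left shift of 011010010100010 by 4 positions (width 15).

Original: 011010010100010 (decimal 13474)
Shift left by 4 positions
Append 4 zeros on the right and drop the 4 high bits that overflow the 15-bit width
Result: 100101000100000 (decimal 18976)
Equivalent: 13474 << 4 = 13474 × 2^4 = 215584, truncated to 15 bits = 18976



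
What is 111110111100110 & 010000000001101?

AND: 1 only when both bits are 1
  111110111100110
& 010000000001101
-----------------
  010000000000100
Decimal: 32230 & 8205 = 8196



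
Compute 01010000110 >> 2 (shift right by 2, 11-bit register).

Original: 01010000110 (decimal 646)
Shift right by 2 positions
Drop the 2 low bits; fill with zeros on the left
Result: 00010100001 (decimal 161)
Equivalent: 646 >> 2 = 646 ÷ 2^2 = 161



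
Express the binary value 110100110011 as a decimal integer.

Sum of powers of 2 for each 1-bit:
2^0 + 2^1 + 2^4 + 2^5 + 2^8 + 2^10 + 2^11
= 1 + 2 + 16 + 32 + 256 + 1024 + 2048
= 3379



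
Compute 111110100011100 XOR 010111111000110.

XOR: 1 when bits differ
  111110100011100
^ 010111111000110
-----------------
  101001011011010
Decimal: 32028 ^ 12230 = 21210



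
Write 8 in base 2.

Using repeated division by 2:
8 ÷ 2 = 4 remainder 0
4 ÷ 2 = 2 remainder 0
2 ÷ 2 = 1 remainder 0
1 ÷ 2 = 0 remainder 1
Reading remainders bottom to top: 1000



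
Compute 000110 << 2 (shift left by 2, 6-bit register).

Original: 000110 (decimal 6)
Shift left by 2 positions
Append 2 zeros on the right
Result: 011000 (decimal 24)
Equivalent: 6 << 2 = 6 × 2^2 = 24



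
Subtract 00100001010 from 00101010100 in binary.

Method 1 - Direct subtraction (column by column from the right: bit − bit − borrow-in; if negative, add 2 and borrow 1 from the next column):
borrow: 00000010100
        00101010100
-       00100001010
-------------------
        00001001010

Method 2 - Add two's complement:
Two's complement of 00100001010: invert → 11011110101, add 1 → 11011110110
  00101010100
+ 11011110110
-------------
 100001001010  (end carry out of the top bit = 1)
Discarding the end carry: 00001001010
Decimal check:
  00101010100 = 256 + 64 + 16 + 4 = 340
  00100001010 = 256 + 8 + 2 = 266
  340 - 266 = 74, and 00001001010 = 64 + 8 + 2 = 74 ✓



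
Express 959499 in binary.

Using repeated division by 2:
959499 ÷ 2 = 479749 remainder 1
479749 ÷ 2 = 239874 remainder 1
239874 ÷ 2 = 119937 remainder 0
119937 ÷ 2 = 59968 remainder 1
59968 ÷ 2 = 29984 remainder 0
29984 ÷ 2 = 14992 remainder 0
14992 ÷ 2 = 7496 remainder 0
7496 ÷ 2 = 3748 remainder 0
3748 ÷ 2 = 1874 remainder 0
1874 ÷ 2 = 937 remainder 0
937 ÷ 2 = 468 remainder 1
468 ÷ 2 = 234 remainder 0
234 ÷ 2 = 117 remainder 0
117 ÷ 2 = 58 remainder 1
58 ÷ 2 = 29 remainder 0
29 ÷ 2 = 14 remainder 1
14 ÷ 2 = 7 remainder 0
7 ÷ 2 = 3 remainder 1
3 ÷ 2 = 1 remainder 1
1 ÷ 2 = 0 remainder 1
Reading remainders bottom to top: 11101010010000001011



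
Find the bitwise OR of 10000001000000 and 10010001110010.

OR: 1 when either bit is 1
  10000001000000
| 10010001110010
----------------
  10010001110010
Decimal: 8256 | 9330 = 9330



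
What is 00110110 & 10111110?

AND: 1 only when both bits are 1
  00110110
& 10111110
----------
  00110110
Decimal: 54 & 190 = 54



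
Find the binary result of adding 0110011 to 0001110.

Add column by column from the right: bit + bit + carry-in; write the sum mod 2, carry 1 when the sum is 2 or 3.
carry:  1111100
        0110011
+       0001110
---------------
       01000001
(the carry out of the leftmost column, 0, becomes the leading bit)
Decimal check:
  0110011 = 32 + 16 + 2 + 1 = 51
  0001110 = 8 + 4 + 2 = 14
  51 + 14 = 65, and 01000001 = 64 + 1 = 65 ✓



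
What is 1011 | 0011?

OR: 1 when either bit is 1
  1011
| 0011
------
  1011
Decimal: 11 | 3 = 11



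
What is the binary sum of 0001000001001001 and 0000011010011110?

Add column by column from the right: bit + bit + carry-in; write the sum mod 2, carry 1 when the sum is 2 or 3.
carry:  0000000000110000
        0001000001001001
+       0000011010011110
------------------------
       00001011011100111
(the carry out of the leftmost column, 0, becomes the leading bit)
Decimal check:
  0001000001001001 = 4096 + 64 + 8 + 1 = 4169
  0000011010011110 = 1024 + 512 + 128 + 16 + 8 + 4 + 2 = 1694
  4169 + 1694 = 5863, and 00001011011100111 = 4096 + 1024 + 512 + 128 + 64 + 32 + 4 + 2 + 1 = 5863 ✓



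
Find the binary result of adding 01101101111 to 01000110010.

Add column by column from the right: bit + bit + carry-in; write the sum mod 2, carry 1 when the sum is 2 or 3.
carry:  10011111100
        01101101111
+       01000110010
-------------------
       010110100001
(the carry out of the leftmost column, 0, becomes the leading bit)
Decimal check:
  01101101111 = 512 + 256 + 64 + 32 + 8 + 4 + 2 + 1 = 879
  01000110010 = 512 + 32 + 16 + 2 = 562
  879 + 562 = 1441, and 010110100001 = 1024 + 256 + 128 + 32 + 1 = 1441 ✓



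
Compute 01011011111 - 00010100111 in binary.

Method 1 - Direct subtraction (column by column from the right: bit − bit − borrow-in; if negative, add 2 and borrow 1 from the next column):
borrow: 00001000000
        01011011111
-       00010100111
-------------------
        01000111000

Method 2 - Add two's complement:
Two's complement of 00010100111: invert → 11101011000, add 1 → 11101011001
  01011011111
+ 11101011001
-------------
 101000111000  (end carry out of the top bit = 1)
Discarding the end carry: 01000111000
Decimal check:
  01011011111 = 512 + 128 + 64 + 16 + 8 + 4 + 2 + 1 = 735
  00010100111 = 128 + 32 + 4 + 2 + 1 = 167
  735 - 167 = 568, and 01000111000 = 512 + 32 + 16 + 8 = 568 ✓



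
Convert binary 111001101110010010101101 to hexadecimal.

Group into 4-bit nibbles from right:
  1110 = E
  0110 = 6
  1110 = E
  0100 = 4
  1010 = A
  1101 = D
Result: E6E4AD



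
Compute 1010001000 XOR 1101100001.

XOR: 1 when bits differ
  1010001000
^ 1101100001
------------
  0111101001
Decimal: 648 ^ 865 = 489



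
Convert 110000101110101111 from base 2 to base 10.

Sum of powers of 2 for each 1-bit:
2^0 + 2^1 + 2^2 + 2^3 + 2^5 + 2^7 + 2^8 + 2^9 + 2^11 + 2^16 + 2^17
= 1 + 2 + 4 + 8 + 32 + 128 + 256 + 512 + 2048 + 65536 + 131072
= 199599



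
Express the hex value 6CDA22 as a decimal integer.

Expand by place value (powers of 16):
Digit values: C = 12, D = 13, A = 10
6CDA22 = 6 × 16^5 + 12 × 16^4 + 13 × 16^3 + 10 × 16^2 + 2 × 16^1 + 2 × 16^0
= 6 × 1048576 + 12 × 65536 + 13 × 4096 + 10 × 256 + 2 × 16 + 2 × 1
= 6291456 + 786432 + 53248 + 2560 + 32 + 2
= 7133730



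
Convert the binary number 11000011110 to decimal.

Sum of powers of 2 for each 1-bit:
2^1 + 2^2 + 2^3 + 2^4 + 2^9 + 2^10
= 2 + 4 + 8 + 16 + 512 + 1024
= 1566



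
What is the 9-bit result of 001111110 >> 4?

Original: 001111110 (decimal 126)
Shift right by 4 positions
Drop the 4 low bits; fill with zeros on the left
Result: 000000111 (decimal 7)
Equivalent: 126 >> 4 = 126 ÷ 2^4 = 7



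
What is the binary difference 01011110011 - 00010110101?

Method 1 - Direct subtraction (column by column from the right: bit − bit − borrow-in; if negative, add 2 and borrow 1 from the next column):
borrow: 00001111000
        01011110011
-       00010110101
-------------------
        01000111110

Method 2 - Add two's complement:
Two's complement of 00010110101: invert → 11101001010, add 1 → 11101001011
  01011110011
+ 11101001011
-------------
 101000111110  (end carry out of the top bit = 1)
Discarding the end carry: 01000111110
Decimal check:
  01011110011 = 512 + 128 + 64 + 32 + 16 + 2 + 1 = 755
  00010110101 = 128 + 32 + 16 + 4 + 1 = 181
  755 - 181 = 574, and 01000111110 = 512 + 32 + 16 + 8 + 4 + 2 = 574 ✓



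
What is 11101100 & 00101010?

AND: 1 only when both bits are 1
  11101100
& 00101010
----------
  00101000
Decimal: 236 & 42 = 40



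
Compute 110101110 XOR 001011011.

XOR: 1 when bits differ
  110101110
^ 001011011
-----------
  111110101
Decimal: 430 ^ 91 = 501



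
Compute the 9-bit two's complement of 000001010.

Original: 000001010
Step 1 - Invert all bits: 111110101
Step 2 - Add 1: 111110110
Verification: 000001010 + 111110110 = 1000000000; discarding the end carry (carry out of the top bit) leaves the 9-bit value 000000000, as required for x + (-x)



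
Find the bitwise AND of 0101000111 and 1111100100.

AND: 1 only when both bits are 1
  0101000111
& 1111100100
------------
  0101000100
Decimal: 327 & 996 = 324



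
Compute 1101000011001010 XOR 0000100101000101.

XOR: 1 when bits differ
  1101000011001010
^ 0000100101000101
------------------
  1101100110001111
Decimal: 53450 ^ 2373 = 55695



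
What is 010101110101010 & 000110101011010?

AND: 1 only when both bits are 1
  010101110101010
& 000110101011010
-----------------
  000100100001010
Decimal: 11178 & 3418 = 2314



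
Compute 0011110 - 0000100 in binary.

Method 1 - Direct subtraction (column by column from the right: bit − bit − borrow-in; if negative, add 2 and borrow 1 from the next column):
borrow: 0000000
        0011110
-       0000100
---------------
        0011010

Method 2 - Add two's complement:
Two's complement of 0000100: invert → 1111011, add 1 → 1111100
  0011110
+ 1111100
---------
 10011010  (end carry out of the top bit = 1)
Discarding the end carry: 0011010
Decimal check:
  0011110 = 16 + 8 + 4 + 2 = 30
  0000100 = 4
  30 - 4 = 26, and 0011010 = 16 + 8 + 2 = 26 ✓



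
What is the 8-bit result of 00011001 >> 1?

Original: 00011001 (decimal 25)
Shift right by 1 position
Drop the 1 low bit; fill with zero on the left
Result: 00001100 (decimal 12)
Equivalent: 25 >> 1 = 25 ÷ 2^1 = 12



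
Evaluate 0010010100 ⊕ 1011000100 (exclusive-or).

XOR: 1 when bits differ
  0010010100
^ 1011000100
------------
  1001010000
Decimal: 148 ^ 708 = 592



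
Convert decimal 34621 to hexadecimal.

Using repeated division by 16 (digits 10–15 are A–F):
34621 ÷ 16 = 2163 remainder 13 (D)
2163 ÷ 16 = 135 remainder 3
135 ÷ 16 = 8 remainder 7
8 ÷ 16 = 0 remainder 8
Reading remainders bottom to top: 873D



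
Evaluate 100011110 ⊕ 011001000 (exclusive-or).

XOR: 1 when bits differ
  100011110
^ 011001000
-----------
  111010110
Decimal: 286 ^ 200 = 470



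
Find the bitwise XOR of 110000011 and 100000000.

XOR: 1 when bits differ
  110000011
^ 100000000
-----------
  010000011
Decimal: 387 ^ 256 = 131



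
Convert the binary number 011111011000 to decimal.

Sum of powers of 2 for each 1-bit:
2^3 + 2^4 + 2^6 + 2^7 + 2^8 + 2^9 + 2^10
= 8 + 16 + 64 + 128 + 256 + 512 + 1024
= 2008



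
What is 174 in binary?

Using repeated division by 2:
174 ÷ 2 = 87 remainder 0
87 ÷ 2 = 43 remainder 1
43 ÷ 2 = 21 remainder 1
21 ÷ 2 = 10 remainder 1
10 ÷ 2 = 5 remainder 0
5 ÷ 2 = 2 remainder 1
2 ÷ 2 = 1 remainder 0
1 ÷ 2 = 0 remainder 1
Reading remainders bottom to top: 10101110



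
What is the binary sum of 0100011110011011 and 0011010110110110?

Add column by column from the right: bit + bit + carry-in; write the sum mod 2, carry 1 when the sum is 2 or 3.
carry:  0000111101111100
        0100011110011011
+       0011010110110110
------------------------
       00111110101010001
(the carry out of the leftmost column, 0, becomes the leading bit)
Decimal check:
  0100011110011011 = 16384 + 1024 + 512 + 256 + 128 + 16 + 8 + 2 + 1 = 18331
  0011010110110110 = 8192 + 4096 + 1024 + 256 + 128 + 32 + 16 + 4 + 2 = 13750
  18331 + 13750 = 32081, and 00111110101010001 = 16384 + 8192 + 4096 + 2048 + 1024 + 256 + 64 + 16 + 1 = 32081 ✓



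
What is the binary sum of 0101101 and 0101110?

Add column by column from the right: bit + bit + carry-in; write the sum mod 2, carry 1 when the sum is 2 or 3.
carry:  1011000
        0101101
+       0101110
---------------
       01011011
(the carry out of the leftmost column, 0, becomes the leading bit)
Decimal check:
  0101101 = 32 + 8 + 4 + 1 = 45
  0101110 = 32 + 8 + 4 + 2 = 46
  45 + 46 = 91, and 01011011 = 64 + 16 + 8 + 2 + 1 = 91 ✓



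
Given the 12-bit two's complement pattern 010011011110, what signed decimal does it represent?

Binary: 010011011110
Sign bit: 0 (non-negative)
Read directly as an unsigned value:
010011011110 = 1024 + 128 + 64 + 16 + 8 + 4 + 2 = 1246
Value: 1246



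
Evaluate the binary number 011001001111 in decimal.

Sum of powers of 2 for each 1-bit:
2^0 + 2^1 + 2^2 + 2^3 + 2^6 + 2^9 + 2^10
= 1 + 2 + 4 + 8 + 64 + 512 + 1024
= 1615



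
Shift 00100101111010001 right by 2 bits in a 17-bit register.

Original: 00100101111010001 (decimal 19409)
Shift right by 2 positions
Drop the 2 low bits; fill with zeros on the left
Result: 00001001011110100 (decimal 4852)
Equivalent: 19409 >> 2 = 19409 ÷ 2^2 = 4852



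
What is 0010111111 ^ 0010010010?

XOR: 1 when bits differ
  0010111111
^ 0010010010
------------
  0000101101
Decimal: 191 ^ 146 = 45



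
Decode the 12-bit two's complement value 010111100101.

Binary: 010111100101
Sign bit: 0 (non-negative)
Read directly as an unsigned value:
010111100101 = 1024 + 256 + 128 + 64 + 32 + 4 + 1 = 1509
Value: 1509



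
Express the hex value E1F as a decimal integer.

Expand by place value (powers of 16):
Digit values: E = 14, F = 15
E1F = 14 × 16^2 + 1 × 16^1 + 15 × 16^0
= 14 × 256 + 1 × 16 + 15 × 1
= 3584 + 16 + 15
= 3615



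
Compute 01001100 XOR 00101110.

XOR: 1 when bits differ
  01001100
^ 00101110
----------
  01100010
Decimal: 76 ^ 46 = 98



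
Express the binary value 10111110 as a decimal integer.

Sum of powers of 2 for each 1-bit:
2^1 + 2^2 + 2^3 + 2^4 + 2^5 + 2^7
= 2 + 4 + 8 + 16 + 32 + 128
= 190



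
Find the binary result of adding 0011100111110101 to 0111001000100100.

Add column by column from the right: bit + bit + carry-in; write the sum mod 2, carry 1 when the sum is 2 or 3.
carry:  1110011111001000
        0011100111110101
+       0111001000100100
------------------------
       01010110000011001
(the carry out of the leftmost column, 0, becomes the leading bit)
Decimal check:
  0011100111110101 = 8192 + 4096 + 2048 + 256 + 128 + 64 + 32 + 16 + 4 + 1 = 14837
  0111001000100100 = 16384 + 8192 + 4096 + 512 + 32 + 4 = 29220
  14837 + 29220 = 44057, and 01010110000011001 = 32768 + 8192 + 2048 + 1024 + 16 + 8 + 1 = 44057 ✓



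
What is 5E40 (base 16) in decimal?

Expand by place value (powers of 16):
Digit values: E = 14
5E40 = 5 × 16^3 + 14 × 16^2 + 4 × 16^1 + 0 × 16^0
= 5 × 4096 + 14 × 256 + 4 × 16 + 0 × 1
= 20480 + 3584 + 64 + 0
= 24128



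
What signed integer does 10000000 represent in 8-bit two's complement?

Binary: 10000000
Sign bit: 1 (negative)
Invert: 01111111
Add 1:  10000000
Magnitude: 10000000 = 128
Value: -128



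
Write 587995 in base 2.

Using repeated division by 2:
587995 ÷ 2 = 293997 remainder 1
293997 ÷ 2 = 146998 remainder 1
146998 ÷ 2 = 73499 remainder 0
73499 ÷ 2 = 36749 remainder 1
36749 ÷ 2 = 18374 remainder 1
18374 ÷ 2 = 9187 remainder 0
9187 ÷ 2 = 4593 remainder 1
4593 ÷ 2 = 2296 remainder 1
2296 ÷ 2 = 1148 remainder 0
1148 ÷ 2 = 574 remainder 0
574 ÷ 2 = 287 remainder 0
287 ÷ 2 = 143 remainder 1
143 ÷ 2 = 71 remainder 1
71 ÷ 2 = 35 remainder 1
35 ÷ 2 = 17 remainder 1
17 ÷ 2 = 8 remainder 1
8 ÷ 2 = 4 remainder 0
4 ÷ 2 = 2 remainder 0
2 ÷ 2 = 1 remainder 0
1 ÷ 2 = 0 remainder 1
Reading remainders bottom to top: 10001111100011011011



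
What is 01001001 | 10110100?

OR: 1 when either bit is 1
  01001001
| 10110100
----------
  11111101
Decimal: 73 | 180 = 253



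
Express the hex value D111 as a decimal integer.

Expand by place value (powers of 16):
Digit values: D = 13
D111 = 13 × 16^3 + 1 × 16^2 + 1 × 16^1 + 1 × 16^0
= 13 × 4096 + 1 × 256 + 1 × 16 + 1 × 1
= 53248 + 256 + 16 + 1
= 53521



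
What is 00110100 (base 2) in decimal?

Sum of powers of 2 for each 1-bit:
2^2 + 2^4 + 2^5
= 4 + 16 + 32
= 52



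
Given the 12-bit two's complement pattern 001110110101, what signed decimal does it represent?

Binary: 001110110101
Sign bit: 0 (non-negative)
Read directly as an unsigned value:
001110110101 = 512 + 256 + 128 + 32 + 16 + 4 + 1 = 949
Value: 949



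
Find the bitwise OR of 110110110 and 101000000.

OR: 1 when either bit is 1
  110110110
| 101000000
-----------
  111110110
Decimal: 438 | 320 = 502



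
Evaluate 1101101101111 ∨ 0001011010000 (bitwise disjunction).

OR: 1 when either bit is 1
  1101101101111
| 0001011010000
---------------
  1101111111111
Decimal: 7023 | 720 = 7167



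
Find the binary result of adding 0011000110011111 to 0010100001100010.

Add column by column from the right: bit + bit + carry-in; write the sum mod 2, carry 1 when the sum is 2 or 3.
carry:  0100001111111100
        0011000110011111
+       0010100001100010
------------------------
       00101101000000001
(the carry out of the leftmost column, 0, becomes the leading bit)
Decimal check:
  0011000110011111 = 8192 + 4096 + 256 + 128 + 16 + 8 + 4 + 2 + 1 = 12703
  0010100001100010 = 8192 + 2048 + 64 + 32 + 2 = 10338
  12703 + 10338 = 23041, and 00101101000000001 = 16384 + 4096 + 2048 + 512 + 1 = 23041 ✓



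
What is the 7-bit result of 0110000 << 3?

Original: 0110000 (decimal 48)
Shift left by 3 positions
Append 3 zeros on the right and drop the 3 high bits that overflow the 7-bit width
Result: 0000000 (decimal 0)
Equivalent: 48 << 3 = 48 × 2^3 = 384, truncated to 7 bits = 0



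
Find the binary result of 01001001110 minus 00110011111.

Method 1 - Direct subtraction (column by column from the right: bit − bit − borrow-in; if negative, add 2 and borrow 1 from the next column):
borrow: 01101111110
        01001001110
-       00110011111
-------------------
        00010101111

Method 2 - Add two's complement:
Two's complement of 00110011111: invert → 11001100000, add 1 → 11001100001
  01001001110
+ 11001100001
-------------
 100010101111  (end carry out of the top bit = 1)
Discarding the end carry: 00010101111
Decimal check:
  01001001110 = 512 + 64 + 8 + 4 + 2 = 590
  00110011111 = 256 + 128 + 16 + 8 + 4 + 2 + 1 = 415
  590 - 415 = 175, and 00010101111 = 128 + 32 + 8 + 4 + 2 + 1 = 175 ✓



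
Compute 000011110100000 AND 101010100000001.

AND: 1 only when both bits are 1
  000011110100000
& 101010100000001
-----------------
  000010100000000
Decimal: 1952 & 21761 = 1280



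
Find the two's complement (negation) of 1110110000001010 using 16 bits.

Original (sign bit 1, negative): 1110110000001010
Step 1 - Invert all bits: 0001001111110101
Step 2 - Add 1: 0001001111110110
Verification: 1110110000001010 + 0001001111110110 = 10000000000000000; discarding the end carry (carry out of the top bit) leaves the 16-bit value 0000000000000000, as required for x + (-x)



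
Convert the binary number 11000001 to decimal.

Sum of powers of 2 for each 1-bit:
2^0 + 2^6 + 2^7
= 1 + 64 + 128
= 193



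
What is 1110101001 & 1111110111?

AND: 1 only when both bits are 1
  1110101001
& 1111110111
------------
  1110100001
Decimal: 937 & 1015 = 929



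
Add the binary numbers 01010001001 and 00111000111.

Add column by column from the right: bit + bit + carry-in; write the sum mod 2, carry 1 when the sum is 2 or 3.
carry:  11100011110
        01010001001
+       00111000111
-------------------
       010001010000
(the carry out of the leftmost column, 0, becomes the leading bit)
Decimal check:
  01010001001 = 512 + 128 + 8 + 1 = 649
  00111000111 = 256 + 128 + 64 + 4 + 2 + 1 = 455
  649 + 455 = 1104, and 010001010000 = 1024 + 64 + 16 = 1104 ✓



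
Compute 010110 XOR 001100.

XOR: 1 when bits differ
  010110
^ 001100
--------
  011010
Decimal: 22 ^ 12 = 26



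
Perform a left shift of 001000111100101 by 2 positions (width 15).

Original: 001000111100101 (decimal 4581)
Shift left by 2 positions
Append 2 zeros on the right
Result: 100011110010100 (decimal 18324)
Equivalent: 4581 << 2 = 4581 × 2^2 = 18324



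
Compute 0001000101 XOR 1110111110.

XOR: 1 when bits differ
  0001000101
^ 1110111110
------------
  1111111011
Decimal: 69 ^ 958 = 1019



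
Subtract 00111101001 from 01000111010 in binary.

Method 1 - Direct subtraction (column by column from the right: bit − bit − borrow-in; if negative, add 2 and borrow 1 from the next column):
borrow: 01110000010
        01000111010
-       00111101001
-------------------
        00001010001

Method 2 - Add two's complement:
Two's complement of 00111101001: invert → 11000010110, add 1 → 11000010111
  01000111010
+ 11000010111
-------------
 100001010001  (end carry out of the top bit = 1)
Discarding the end carry: 00001010001
Decimal check:
  01000111010 = 512 + 32 + 16 + 8 + 2 = 570
  00111101001 = 256 + 128 + 64 + 32 + 8 + 1 = 489
  570 - 489 = 81, and 00001010001 = 64 + 16 + 1 = 81 ✓



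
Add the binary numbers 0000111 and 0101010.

Add column by column from the right: bit + bit + carry-in; write the sum mod 2, carry 1 when the sum is 2 or 3.
carry:  0011100
        0000111
+       0101010
---------------
       00110001
(the carry out of the leftmost column, 0, becomes the leading bit)
Decimal check:
  0000111 = 4 + 2 + 1 = 7
  0101010 = 32 + 8 + 2 = 42
  7 + 42 = 49, and 00110001 = 32 + 16 + 1 = 49 ✓



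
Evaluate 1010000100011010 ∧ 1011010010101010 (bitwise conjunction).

AND: 1 only when both bits are 1
  1010000100011010
& 1011010010101010
------------------
  1010000000001010
Decimal: 41242 & 46250 = 40970



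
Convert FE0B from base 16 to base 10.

Expand by place value (powers of 16):
Digit values: F = 15, E = 14, B = 11
FE0B = 15 × 16^3 + 14 × 16^2 + 0 × 16^1 + 11 × 16^0
= 15 × 4096 + 14 × 256 + 0 × 16 + 11 × 1
= 61440 + 3584 + 0 + 11
= 65035



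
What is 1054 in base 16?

Using repeated division by 16 (digits 10–15 are A–F):
1054 ÷ 16 = 65 remainder 14 (E)
65 ÷ 16 = 4 remainder 1
4 ÷ 16 = 0 remainder 4
Reading remainders bottom to top: 41E



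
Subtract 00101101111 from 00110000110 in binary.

Method 1 - Direct subtraction (column by column from the right: bit − bit − borrow-in; if negative, add 2 and borrow 1 from the next column):
borrow: 00011111110
        00110000110
-       00101101111
-------------------
        00000010111

Method 2 - Add two's complement:
Two's complement of 00101101111: invert → 11010010000, add 1 → 11010010001
  00110000110
+ 11010010001
-------------
 100000010111  (end carry out of the top bit = 1)
Discarding the end carry: 00000010111
Decimal check:
  00110000110 = 256 + 128 + 4 + 2 = 390
  00101101111 = 256 + 64 + 32 + 8 + 4 + 2 + 1 = 367
  390 - 367 = 23, and 00000010111 = 16 + 4 + 2 + 1 = 23 ✓



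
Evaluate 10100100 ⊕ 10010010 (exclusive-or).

XOR: 1 when bits differ
  10100100
^ 10010010
----------
  00110110
Decimal: 164 ^ 146 = 54



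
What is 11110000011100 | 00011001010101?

OR: 1 when either bit is 1
  11110000011100
| 00011001010101
----------------
  11111001011101
Decimal: 15388 | 1621 = 15965



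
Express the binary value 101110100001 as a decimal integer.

Sum of powers of 2 for each 1-bit:
2^0 + 2^5 + 2^7 + 2^8 + 2^9 + 2^11
= 1 + 32 + 128 + 256 + 512 + 2048
= 2977



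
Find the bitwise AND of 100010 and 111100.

AND: 1 only when both bits are 1
  100010
& 111100
--------
  100000
Decimal: 34 & 60 = 32



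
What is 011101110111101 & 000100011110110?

AND: 1 only when both bits are 1
  011101110111101
& 000100011110110
-----------------
  000100010110100
Decimal: 15293 & 2294 = 2228



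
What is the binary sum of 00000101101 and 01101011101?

Add column by column from the right: bit + bit + carry-in; write the sum mod 2, carry 1 when the sum is 2 or 3.
carry:  00011111010
        00000101101
+       01101011101
-------------------
       001110001010
(the carry out of the leftmost column, 0, becomes the leading bit)
Decimal check:
  00000101101 = 32 + 8 + 4 + 1 = 45
  01101011101 = 512 + 256 + 64 + 16 + 8 + 4 + 1 = 861
  45 + 861 = 906, and 001110001010 = 512 + 256 + 128 + 8 + 2 = 906 ✓



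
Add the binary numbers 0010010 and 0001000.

Add column by column from the right: bit + bit + carry-in; write the sum mod 2, carry 1 when the sum is 2 or 3.
carry:  0000000
        0010010
+       0001000
---------------
       00011010
(the carry out of the leftmost column, 0, becomes the leading bit)
Decimal check:
  0010010 = 16 + 2 = 18
  0001000 = 8
  18 + 8 = 26, and 00011010 = 16 + 8 + 2 = 26 ✓



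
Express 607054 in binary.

Using repeated division by 2:
607054 ÷ 2 = 303527 remainder 0
303527 ÷ 2 = 151763 remainder 1
151763 ÷ 2 = 75881 remainder 1
75881 ÷ 2 = 37940 remainder 1
37940 ÷ 2 = 18970 remainder 0
18970 ÷ 2 = 9485 remainder 0
9485 ÷ 2 = 4742 remainder 1
4742 ÷ 2 = 2371 remainder 0
2371 ÷ 2 = 1185 remainder 1
1185 ÷ 2 = 592 remainder 1
592 ÷ 2 = 296 remainder 0
296 ÷ 2 = 148 remainder 0
148 ÷ 2 = 74 remainder 0
74 ÷ 2 = 37 remainder 0
37 ÷ 2 = 18 remainder 1
18 ÷ 2 = 9 remainder 0
9 ÷ 2 = 4 remainder 1
4 ÷ 2 = 2 remainder 0
2 ÷ 2 = 1 remainder 0
1 ÷ 2 = 0 remainder 1
Reading remainders bottom to top: 10010100001101001110



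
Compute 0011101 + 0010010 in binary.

Add column by column from the right: bit + bit + carry-in; write the sum mod 2, carry 1 when the sum is 2 or 3.
carry:  0100000
        0011101
+       0010010
---------------
       00101111
(the carry out of the leftmost column, 0, becomes the leading bit)
Decimal check:
  0011101 = 16 + 8 + 4 + 1 = 29
  0010010 = 16 + 2 = 18
  29 + 18 = 47, and 00101111 = 32 + 8 + 4 + 2 + 1 = 47 ✓

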